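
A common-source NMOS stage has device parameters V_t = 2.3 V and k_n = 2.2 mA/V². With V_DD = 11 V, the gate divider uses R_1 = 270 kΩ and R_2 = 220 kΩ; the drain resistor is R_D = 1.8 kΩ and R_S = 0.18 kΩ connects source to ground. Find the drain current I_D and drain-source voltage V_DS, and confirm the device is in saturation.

I_D ≈ 4 mA, V_DS ≈ 3 V

V_G = V_DD·R_2/(R_1+R_2) = 11×220/490 = 4.94 V.
Assume saturation: I_D = (k_n/2)(V_GS − V_t)² with V_GS = V_G − I_D·R_S = 4.94 − 0.18·I_D.
Substituting gives 0.0356·I_D² − 2.04·I_D + 7.66 = 0, with roots I_D = 4.03 or 53.3 mA.
The root I_D = 53.3 mA gives V_GS = -4.66 V ≤ V_t, so take I_D = 4.03 mA.
Then V_GS = 4.21 V and V_DS = V_DD − I_D(R_D+R_S) = 11 − 4.03×1.98 = 3.02 V.
Saturation requires V_DS ≥ V_GS − V_t = 1.91 V; 3.02 ≥ 1.91 ✓.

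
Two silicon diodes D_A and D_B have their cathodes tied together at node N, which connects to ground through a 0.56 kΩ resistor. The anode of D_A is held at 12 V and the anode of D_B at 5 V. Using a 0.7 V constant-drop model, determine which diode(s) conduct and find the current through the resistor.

Assume both conduct. Then node N would need to be at both 12−0.7 = 11.3 V and 5−0.7 = 4.3 V, which is impossible.
Assume only D_A conducts: V_N = 12 − 0.7 = 11.3 V, so I_R = 11.3/0.56 = 20.2 mA.
Check D_B: its anode-to-cathode voltage is 5 − 11.3 = -6.3 V < 0.7 V, so it is off. The assumption is consistent.

Only D_A conducts; I_R ≈ 20 mA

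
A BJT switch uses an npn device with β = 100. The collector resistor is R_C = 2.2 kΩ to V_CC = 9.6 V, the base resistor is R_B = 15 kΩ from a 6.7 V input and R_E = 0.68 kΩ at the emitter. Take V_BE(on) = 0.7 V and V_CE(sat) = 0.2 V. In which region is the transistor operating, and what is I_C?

Assume active: I_B = (6.7 − 0.7)/(15 + 101×0.68) = 0.0717 mA, I_C = β·I_B = 7.17 mA.
Then V_CE = 9.6 − 7.17×2.2 − 7.24×0.68 = -11.1 V < 0.2 V — the active assumption fails.
Re-solve with V_CE = 0.2 V. KCL at the emitter: V_E/R_E = (V_BB−0.7−V_E)/R_B + (V_CC−0.2−V_E)/R_C, giving V_E = 2.35 V.
I_C = (V_CC − 0.2 − V_E)/R_C = (9.4 − 2.35)/2.2 = 3.21 mA.
Check: I_B = (6 − 2.35)/15 = 0.244 mA, and β·I_B = 24.4 mA > I_C, confirming saturation.

saturation; I_C ≈ 3.2 mA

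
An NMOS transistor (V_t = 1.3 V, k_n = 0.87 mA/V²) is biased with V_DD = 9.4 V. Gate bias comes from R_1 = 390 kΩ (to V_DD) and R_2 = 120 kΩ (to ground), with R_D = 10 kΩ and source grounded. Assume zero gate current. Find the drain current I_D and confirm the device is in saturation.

V_G = V_DD·R_2/(R_1+R_2) = 9.4×120/510 = 2.21 V. With the source grounded, V_GS = V_G = 2.21 V.
Assume saturation: I_D = (k_n/2)(V_GS − V_t)² = (0.87/2)×(2.21 − 1.3)² = 0.435×0.912² = 0.362 mA.
V_DS = V_DD − I_D·R_D = 9.4 − 0.362×10 = 5.78 V.
Saturation requires V_DS ≥ V_GS − V_t = 0.912 V; 5.78 ≥ 0.912 ✓.

I_D ≈ 0.36 mA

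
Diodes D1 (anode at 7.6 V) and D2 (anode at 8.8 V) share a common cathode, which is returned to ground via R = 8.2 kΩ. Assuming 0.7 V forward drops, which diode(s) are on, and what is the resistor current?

Assume both conduct. Then node N would need to be at both 7.6−0.7 = 6.9 V and 8.8−0.7 = 8.1 V, which is impossible.
Assume only D2 conducts: V_N = 8.8 − 0.7 = 8.1 V, so I_R = 8.1/8.2 = 0.988 mA.
Check D1: its anode-to-cathode voltage is 7.6 − 8.1 = -0.5 V < 0.7 V, so it is off. The assumption is consistent.

Only D2 conducts; I_R ≈ 0.99 mA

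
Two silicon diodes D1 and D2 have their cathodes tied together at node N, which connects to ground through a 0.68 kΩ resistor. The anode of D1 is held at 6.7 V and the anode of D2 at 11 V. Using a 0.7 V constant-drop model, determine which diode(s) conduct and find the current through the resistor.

Only D2 conducts; I_R ≈ 15 mA

Assume both conduct. Then node N would need to be at both 6.7−0.7 = 6 V and 11−0.7 = 10.3 V, which is impossible.
Assume only D2 conducts: V_N = 11 − 0.7 = 10.3 V, so I_R = 10.3/0.68 = 15.1 mA.
Check D1: its anode-to-cathode voltage is 6.7 − 10.3 = -3.6 V < 0.7 V, so it is off. The assumption is consistent.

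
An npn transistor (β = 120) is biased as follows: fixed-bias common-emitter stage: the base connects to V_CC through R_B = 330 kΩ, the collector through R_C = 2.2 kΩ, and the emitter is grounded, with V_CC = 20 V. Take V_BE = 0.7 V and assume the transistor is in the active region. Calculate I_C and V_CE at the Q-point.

I_C ≈ 7 mA, V_CE ≈ 4.6 V

Base loop: V_CC = I_B·R_B + V_BE, so I_B = (20 − 0.7)/330 kΩ = 0.0585 mA.
In the active region I_C = β·I_B = 120 × 0.0585 = 7.02 mA.
Collector loop: V_CE = V_CC − I_C·R_C = 20 − 7.02×2.2 = 4.56 V.
Since V_CE = 4.56 V > V_CE(sat) ≈ 0.2 V, the transistor is in the active region as assumed.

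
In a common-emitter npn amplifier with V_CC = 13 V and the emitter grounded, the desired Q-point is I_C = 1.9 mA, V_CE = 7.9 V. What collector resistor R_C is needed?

Collector loop: V_CC = I_C·R_C + V_CE.
R_C = (V_CC − V_CE)/I_C = (13 − 7.9)/1.9 = 2.68 kΩ.

R_C ≈ 2.7 kΩ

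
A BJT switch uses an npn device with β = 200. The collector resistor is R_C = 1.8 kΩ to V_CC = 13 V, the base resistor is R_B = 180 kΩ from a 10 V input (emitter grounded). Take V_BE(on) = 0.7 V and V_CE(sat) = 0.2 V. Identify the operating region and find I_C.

saturation; I_C ≈ 7.1 mA

Assume active: I_B = (10 − 0.7)/180 = 0.0517 mA, giving I_C = β·I_B = 10.3 mA.
But then V_CE = 13 − 10.3×1.8 = -5.6 V < V_CE(sat) = 0.2 V — impossible in the active region.
So the transistor is saturated. With V_CE = 0.2 V, I_C = (V_CC − 0.2)/R_C = 12.8/1.8 = 7.11 mA.
Check: β·I_B = 10.3 mA > I_C = 7.11 mA, confirming saturation.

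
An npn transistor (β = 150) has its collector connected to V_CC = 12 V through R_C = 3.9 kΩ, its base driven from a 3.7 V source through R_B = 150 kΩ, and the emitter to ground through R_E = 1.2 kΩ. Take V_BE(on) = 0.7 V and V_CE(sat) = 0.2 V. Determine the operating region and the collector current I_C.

active; I_C ≈ 1.4 mA

Assume active. Base-emitter loop: I_B = (V_BB − V_BE)/(R_B + (β+1)R_E) = (3.7 − 0.7)/(150 + 151×1.2) = 0.00906 mA.
I_C = β·I_B = 150×0.00906 = 1.36 mA.
V_CE = V_CC − I_C·R_C − I_E·R_E = 12 − 1.36×3.9 − 1.37×1.2 = 5.06 V > V_CE(sat), so the active-region assumption holds.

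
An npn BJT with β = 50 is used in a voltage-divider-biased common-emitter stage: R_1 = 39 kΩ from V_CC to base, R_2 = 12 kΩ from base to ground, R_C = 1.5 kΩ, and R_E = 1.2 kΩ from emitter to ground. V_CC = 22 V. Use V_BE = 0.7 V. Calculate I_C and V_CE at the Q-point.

I_C ≈ 3.2 mA, V_CE ≈ 13 V

Thevenize the base divider: V_Th = V_CC·R_2/(R_1+R_2) = 22×12/51 = 5.18 V, R_Th = R_1‖R_2 = 9.18 kΩ.
Base-emitter loop: V_Th = I_B·R_Th + V_BE + (β+1)I_B·R_E, so I_B = (5.18 − 0.7) / (9.18 + 51×1.2) = 0.0636 mA.
I_C = β·I_B = 50×0.0636 = 3.18 mA, and I_E = (β+1)I_B = 3.24 mA.
V_CE = V_CC − I_C·R_C − I_E·R_E = 22 − 3.18×1.5 − 3.24×1.2 = 13.3 V.
V_CE = 13.3 V > 0.2 V confirms active-region operation.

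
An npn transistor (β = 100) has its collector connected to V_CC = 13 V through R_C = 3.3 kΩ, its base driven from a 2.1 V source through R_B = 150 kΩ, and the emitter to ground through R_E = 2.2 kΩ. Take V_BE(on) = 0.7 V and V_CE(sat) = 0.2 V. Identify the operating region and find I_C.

Assume active. Base-emitter loop: I_B = (V_BB − V_BE)/(R_B + (β+1)R_E) = (2.1 − 0.7)/(150 + 101×2.2) = 0.00376 mA.
I_C = β·I_B = 100×0.00376 = 0.376 mA.
V_CE = V_CC − I_C·R_C − I_E·R_E = 13 − 0.376×3.3 − 0.38×2.2 = 10.9 V > V_CE(sat), so the active-region assumption holds.

active; I_C ≈ 0.38 mA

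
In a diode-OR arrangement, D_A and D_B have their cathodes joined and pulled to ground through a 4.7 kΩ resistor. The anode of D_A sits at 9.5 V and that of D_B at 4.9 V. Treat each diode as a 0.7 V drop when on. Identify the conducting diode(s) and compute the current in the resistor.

Assume both conduct. Then node N would need to be at both 9.5−0.7 = 8.8 V and 4.9−0.7 = 4.2 V, which is impossible.
Assume only D_A conducts: V_N = 9.5 − 0.7 = 8.8 V, so I_R = 8.8/4.7 = 1.87 mA.
Check D_B: its anode-to-cathode voltage is 4.9 − 8.8 = -3.9 V < 0.7 V, so it is off. The assumption is consistent.

Only D_A conducts; I_R ≈ 1.9 mA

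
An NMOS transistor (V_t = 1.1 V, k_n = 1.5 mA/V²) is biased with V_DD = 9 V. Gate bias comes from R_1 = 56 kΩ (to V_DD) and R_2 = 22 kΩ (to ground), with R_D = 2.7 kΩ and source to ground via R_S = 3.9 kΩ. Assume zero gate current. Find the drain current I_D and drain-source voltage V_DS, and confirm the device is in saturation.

I_D ≈ 0.23 mA, V_DS ≈ 7.5 V

V_G = V_DD·R_2/(R_1+R_2) = 9×22/78 = 2.54 V.
Assume saturation: I_D = (k_n/2)(V_GS − V_t)² with V_GS = V_G − I_D·R_S = 2.54 − 3.9·I_D.
Substituting gives 11.4·I_D² − 9.41·I_D + 1.55 = 0, with roots I_D = 0.228 or 0.598 mA.
The root I_D = 0.598 mA gives V_GS = 0.207 V ≤ V_t, so take I_D = 0.228 mA.
Then V_GS = 1.65 V and V_DS = V_DD − I_D(R_D+R_S) = 9 − 0.228×6.6 = 7.5 V.
Saturation requires V_DS ≥ V_GS − V_t = 0.551 V; 7.5 ≥ 0.551 ✓.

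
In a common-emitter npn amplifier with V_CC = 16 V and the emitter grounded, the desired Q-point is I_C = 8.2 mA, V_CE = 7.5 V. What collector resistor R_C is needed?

R_C ≈ 1 kΩ

Collector loop: V_CC = I_C·R_C + V_CE.
R_C = (V_CC − V_CE)/I_C = (16 − 7.5)/8.2 = 1.04 kΩ.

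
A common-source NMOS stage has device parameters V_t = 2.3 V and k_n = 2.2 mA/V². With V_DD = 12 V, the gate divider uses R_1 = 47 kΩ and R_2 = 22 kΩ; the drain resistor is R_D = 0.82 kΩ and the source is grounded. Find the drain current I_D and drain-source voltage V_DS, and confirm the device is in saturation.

I_D ≈ 2.6 mA, V_DS ≈ 9.9 V

V_G = V_DD·R_2/(R_1+R_2) = 12×22/69 = 3.83 V. With the source grounded, V_GS = V_G = 3.83 V.
Assume saturation: I_D = (k_n/2)(V_GS − V_t)² = (2.2/2)×(3.83 − 2.3)² = 1.1×1.53² = 2.56 mA.
V_DS = V_DD − I_D·R_D = 12 − 2.56×0.82 = 9.9 V.
Saturation requires V_DS ≥ V_GS − V_t = 1.53 V; 9.9 ≥ 1.53 ✓.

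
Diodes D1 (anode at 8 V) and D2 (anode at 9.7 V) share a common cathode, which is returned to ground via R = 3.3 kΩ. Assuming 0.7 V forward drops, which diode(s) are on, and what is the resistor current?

Only D2 conducts; I_R ≈ 2.7 mA

Assume both conduct. Then node N would need to be at both 8−0.7 = 7.3 V and 9.7−0.7 = 9 V, which is impossible.
Assume only D2 conducts: V_N = 9.7 − 0.7 = 9 V, so I_R = 9/3.3 = 2.73 mA.
Check D1: its anode-to-cathode voltage is 8 − 9 = -1 V < 0.7 V, so it is off. The assumption is consistent.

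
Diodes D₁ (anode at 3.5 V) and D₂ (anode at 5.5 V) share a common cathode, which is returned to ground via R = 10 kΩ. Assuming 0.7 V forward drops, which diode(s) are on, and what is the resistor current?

Only D₂ conducts; I_R ≈ 0.48 mA

Assume both conduct. Then node N would need to be at both 3.5−0.7 = 2.8 V and 5.5−0.7 = 4.8 V, which is impossible.
Assume only D₂ conducts: V_N = 5.5 − 0.7 = 4.8 V, so I_R = 4.8/10 = 0.48 mA.
Check D₁: its anode-to-cathode voltage is 3.5 − 4.8 = -1.3 V < 0.7 V, so it is off. The assumption is consistent.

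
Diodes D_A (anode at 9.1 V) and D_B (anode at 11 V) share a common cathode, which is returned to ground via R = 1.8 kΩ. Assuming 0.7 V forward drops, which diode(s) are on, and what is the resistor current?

Assume both conduct. Then node N would need to be at both 9.1−0.7 = 8.4 V and 11−0.7 = 10.3 V, which is impossible.
Assume only D_B conducts: V_N = 11 − 0.7 = 10.3 V, so I_R = 10.3/1.8 = 5.72 mA.
Check D_A: its anode-to-cathode voltage is 9.1 − 10.3 = -1.2 V < 0.7 V, so it is off. The assumption is consistent.

Only D_B conducts; I_R ≈ 5.7 mA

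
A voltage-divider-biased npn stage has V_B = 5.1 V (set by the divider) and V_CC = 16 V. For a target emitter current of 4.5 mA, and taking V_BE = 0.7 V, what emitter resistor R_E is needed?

R_E ≈ 0.98 kΩ

V_E = V_B − V_BE = 5.1 − 0.7 = 4.4 V.
R_E = V_E / I_E = 4.4 / 4.5 = 0.978 kΩ.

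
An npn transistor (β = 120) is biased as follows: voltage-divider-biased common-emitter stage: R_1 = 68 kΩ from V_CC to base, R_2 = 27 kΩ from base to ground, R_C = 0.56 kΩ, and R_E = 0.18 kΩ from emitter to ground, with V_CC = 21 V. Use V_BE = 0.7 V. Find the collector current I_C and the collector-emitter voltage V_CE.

I_C ≈ 15 mA, V_CE ≈ 9.6 V

Thevenize the base divider: V_Th = V_CC·R_2/(R_1+R_2) = 21×27/95 = 5.97 V, R_Th = R_1‖R_2 = 19.3 kΩ.
Base-emitter loop: V_Th = I_B·R_Th + V_BE + (β+1)I_B·R_E, so I_B = (5.97 − 0.7) / (19.3 + 121×0.18) = 0.128 mA.
I_C = β·I_B = 120×0.128 = 15.4 mA, and I_E = (β+1)I_B = 15.5 mA.
V_CE = V_CC − I_C·R_C − I_E·R_E = 21 − 15.4×0.56 − 15.5×0.18 = 9.6 V.
V_CE = 9.6 V > 0.2 V confirms active-region operation.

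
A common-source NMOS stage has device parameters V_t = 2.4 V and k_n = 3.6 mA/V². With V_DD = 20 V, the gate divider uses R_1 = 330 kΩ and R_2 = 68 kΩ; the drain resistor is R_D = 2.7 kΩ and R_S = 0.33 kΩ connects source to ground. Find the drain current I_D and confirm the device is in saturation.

I_D ≈ 0.92 mA

V_G = V_DD·R_2/(R_1+R_2) = 20×68/398 = 3.42 V.
Assume saturation: I_D = (k_n/2)(V_GS − V_t)² with V_GS = V_G − I_D·R_S = 3.42 − 0.33·I_D.
Substituting gives 0.196·I_D² − 2.21·I_D + 1.86 = 0, with roots I_D = 0.918 or 10.3 mA.
The root I_D = 10.3 mA gives V_GS = 0.00235 V ≤ V_t, so take I_D = 0.918 mA.
Then V_GS = 3.11 V and V_DS = V_DD − I_D(R_D+R_S) = 20 − 0.918×3.03 = 17.2 V.
Saturation requires V_DS ≥ V_GS − V_t = 0.714 V; 17.2 ≥ 0.714 ✓.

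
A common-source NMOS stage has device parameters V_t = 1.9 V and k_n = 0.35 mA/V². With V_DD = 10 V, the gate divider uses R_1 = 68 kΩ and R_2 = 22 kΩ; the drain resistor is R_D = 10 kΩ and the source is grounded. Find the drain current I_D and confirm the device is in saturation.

V_G = V_DD·R_2/(R_1+R_2) = 10×22/90 = 2.44 V. With the source grounded, V_GS = V_G = 2.44 V.
Assume saturation: I_D = (k_n/2)(V_GS − V_t)² = (0.35/2)×(2.44 − 1.9)² = 0.175×0.544² = 0.0519 mA.
V_DS = V_DD − I_D·R_D = 10 − 0.0519×10 = 9.48 V.
Saturation requires V_DS ≥ V_GS − V_t = 0.544 V; 9.48 ≥ 0.544 ✓.

I_D ≈ 0.052 mA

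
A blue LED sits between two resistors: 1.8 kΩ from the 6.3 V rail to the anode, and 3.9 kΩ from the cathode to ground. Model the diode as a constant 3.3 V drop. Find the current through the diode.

I ≈ 0.53 mA

The two resistors are in series with the diode, so KVL gives 6.3 = I·1.8 + 3.3 + I·3.9.
I = (6.3 − 3.3) / (1.8 + 3.9) kΩ = 3 / 5.7 = 0.526 mA.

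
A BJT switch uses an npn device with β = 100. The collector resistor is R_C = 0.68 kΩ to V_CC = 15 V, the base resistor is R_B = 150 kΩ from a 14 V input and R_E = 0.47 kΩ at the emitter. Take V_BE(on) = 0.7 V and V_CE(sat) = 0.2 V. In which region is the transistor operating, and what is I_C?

active; I_C ≈ 6.7 mA

Assume active. Base-emitter loop: I_B = (V_BB − V_BE)/(R_B + (β+1)R_E) = (14 − 0.7)/(150 + 101×0.47) = 0.0674 mA.
I_C = β·I_B = 100×0.0674 = 6.74 mA.
V_CE = V_CC − I_C·R_C − I_E·R_E = 15 − 6.74×0.68 − 6.8×0.47 = 7.22 V > V_CE(sat), so the active-region assumption holds.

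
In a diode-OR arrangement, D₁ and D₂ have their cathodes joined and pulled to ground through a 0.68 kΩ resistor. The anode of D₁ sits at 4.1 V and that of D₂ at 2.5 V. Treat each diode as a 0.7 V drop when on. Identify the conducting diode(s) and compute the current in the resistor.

Assume both conduct. Then node N would need to be at both 4.1−0.7 = 3.4 V and 2.5−0.7 = 1.8 V, which is impossible.
Assume only D₁ conducts: V_N = 4.1 − 0.7 = 3.4 V, so I_R = 3.4/0.68 = 5 mA.
Check D₂: its anode-to-cathode voltage is 2.5 − 3.4 = -0.9 V < 0.7 V, so it is off. The assumption is consistent.

Only D₁ conducts; I_R ≈ 5 mA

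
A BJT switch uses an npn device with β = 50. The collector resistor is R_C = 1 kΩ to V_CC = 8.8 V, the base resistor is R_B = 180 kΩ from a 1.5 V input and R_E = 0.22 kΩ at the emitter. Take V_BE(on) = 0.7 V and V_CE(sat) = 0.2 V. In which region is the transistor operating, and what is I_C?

Assume active. Base-emitter loop: I_B = (V_BB − V_BE)/(R_B + (β+1)R_E) = (1.5 − 0.7)/(180 + 51×0.22) = 0.00418 mA.
I_C = β·I_B = 50×0.00418 = 0.209 mA.
V_CE = V_CC − I_C·R_C − I_E·R_E = 8.8 − 0.209×1 − 0.213×0.22 = 8.54 V > V_CE(sat), so the active-region assumption holds.

active; I_C ≈ 0.21 mA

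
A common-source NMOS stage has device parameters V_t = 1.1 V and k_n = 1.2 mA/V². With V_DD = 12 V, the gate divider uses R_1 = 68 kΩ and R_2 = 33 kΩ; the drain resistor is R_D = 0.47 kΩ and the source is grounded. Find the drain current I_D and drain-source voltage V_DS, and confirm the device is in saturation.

I_D ≈ 4.8 mA, V_DS ≈ 9.8 V

V_G = V_DD·R_2/(R_1+R_2) = 12×33/101 = 3.92 V. With the source grounded, V_GS = V_G = 3.92 V.
Assume saturation: I_D = (k_n/2)(V_GS − V_t)² = (1.2/2)×(3.92 − 1.1)² = 0.6×2.82² = 4.77 mA.
V_DS = V_DD − I_D·R_D = 12 − 4.77×0.47 = 9.76 V.
Saturation requires V_DS ≥ V_GS − V_t = 2.82 V; 9.76 ≥ 2.82 ✓.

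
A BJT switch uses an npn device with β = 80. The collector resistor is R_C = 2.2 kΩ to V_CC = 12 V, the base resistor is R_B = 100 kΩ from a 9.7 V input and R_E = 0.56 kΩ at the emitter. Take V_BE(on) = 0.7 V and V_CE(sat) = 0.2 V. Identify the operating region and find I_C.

saturation; I_C ≈ 4.3 mA

Assume active: I_B = (9.7 − 0.7)/(100 + 81×0.56) = 0.0619 mA, I_C = β·I_B = 4.95 mA.
Then V_CE = 12 − 4.95×2.2 − 5.02×0.56 = -1.71 V < 0.2 V — the active assumption fails.
Re-solve with V_CE = 0.2 V. KCL at the emitter: V_E/R_E = (V_BB−0.7−V_E)/R_B + (V_CC−0.2−V_E)/R_C, giving V_E = 2.42 V.
I_C = (V_CC − 0.2 − V_E)/R_C = (11.8 − 2.42)/2.2 = 4.26 mA.
Check: I_B = (9 − 2.42)/100 = 0.0658 mA, and β·I_B = 5.26 mA > I_C, confirming saturation.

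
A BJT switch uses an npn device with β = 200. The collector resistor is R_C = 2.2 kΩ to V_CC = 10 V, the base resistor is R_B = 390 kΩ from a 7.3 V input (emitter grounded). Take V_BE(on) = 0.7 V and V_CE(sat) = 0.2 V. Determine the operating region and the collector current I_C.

active; I_C ≈ 3.4 mA

Assume active. Base-emitter loop: I_B = (V_BB − V_BE)/R_B = (7.3 − 0.7)/390 = 0.0169 mA.
I_C = β·I_B = 200×0.0169 = 3.38 mA.
V_CE = V_CC − I_C·R_C = 10 − 3.38×2.2 = 2.55 V > V_CE(sat), so the active-region assumption holds.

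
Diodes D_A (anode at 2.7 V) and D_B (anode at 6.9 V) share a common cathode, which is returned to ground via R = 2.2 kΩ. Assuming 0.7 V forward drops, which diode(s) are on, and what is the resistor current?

Assume both conduct. Then node N would need to be at both 2.7−0.7 = 2 V and 6.9−0.7 = 6.2 V, which is impossible.
Assume only D_B conducts: V_N = 6.9 − 0.7 = 6.2 V, so I_R = 6.2/2.2 = 2.82 mA.
Check D_A: its anode-to-cathode voltage is 2.7 − 6.2 = -3.5 V < 0.7 V, so it is off. The assumption is consistent.

Only D_B conducts; I_R ≈ 2.8 mA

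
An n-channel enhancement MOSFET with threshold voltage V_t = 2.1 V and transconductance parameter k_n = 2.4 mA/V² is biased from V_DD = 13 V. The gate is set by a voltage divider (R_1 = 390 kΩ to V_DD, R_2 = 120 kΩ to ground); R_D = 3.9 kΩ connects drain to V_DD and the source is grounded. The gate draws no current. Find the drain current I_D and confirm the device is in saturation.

V_G = V_DD·R_2/(R_1+R_2) = 13×120/510 = 3.06 V. With the source grounded, V_GS = V_G = 3.06 V.
Assume saturation: I_D = (k_n/2)(V_GS − V_t)² = (2.4/2)×(3.06 − 2.1)² = 1.2×0.959² = 1.1 mA.
V_DS = V_DD − I_D·R_D = 13 − 1.1×3.9 = 8.7 V.
Saturation requires V_DS ≥ V_GS − V_t = 0.959 V; 8.7 ≥ 0.959 ✓.

I_D ≈ 1.1 mA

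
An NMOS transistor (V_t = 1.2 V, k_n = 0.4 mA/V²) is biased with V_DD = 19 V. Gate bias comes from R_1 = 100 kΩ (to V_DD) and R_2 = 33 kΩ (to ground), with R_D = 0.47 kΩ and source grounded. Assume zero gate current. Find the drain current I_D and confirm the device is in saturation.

I_D ≈ 2.5 mA

V_G = V_DD·R_2/(R_1+R_2) = 19×33/133 = 4.71 V. With the source grounded, V_GS = V_G = 4.71 V.
Assume saturation: I_D = (k_n/2)(V_GS − V_t)² = (0.4/2)×(4.71 − 1.2)² = 0.2×3.51² = 2.47 mA.
V_DS = V_DD − I_D·R_D = 19 − 2.47×0.47 = 17.8 V.
Saturation requires V_DS ≥ V_GS − V_t = 3.51 V; 17.8 ≥ 3.51 ✓.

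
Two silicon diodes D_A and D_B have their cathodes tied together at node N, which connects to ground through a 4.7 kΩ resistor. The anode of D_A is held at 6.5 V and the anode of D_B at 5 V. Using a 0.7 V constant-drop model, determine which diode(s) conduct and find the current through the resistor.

Assume both conduct. Then node N would need to be at both 6.5−0.7 = 5.8 V and 5−0.7 = 4.3 V, which is impossible.
Assume only D_A conducts: V_N = 6.5 − 0.7 = 5.8 V, so I_R = 5.8/4.7 = 1.23 mA.
Check D_B: its anode-to-cathode voltage is 5 − 5.8 = -0.8 V < 0.7 V, so it is off. The assumption is consistent.

Only D_A conducts; I_R ≈ 1.2 mA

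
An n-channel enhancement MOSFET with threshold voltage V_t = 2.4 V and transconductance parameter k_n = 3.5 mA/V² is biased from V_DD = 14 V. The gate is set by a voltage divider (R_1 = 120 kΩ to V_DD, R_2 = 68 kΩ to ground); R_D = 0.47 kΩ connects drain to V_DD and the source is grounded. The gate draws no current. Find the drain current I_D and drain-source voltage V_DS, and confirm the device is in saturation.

I_D ≈ 12 mA, V_DS ≈ 8.2 V

V_G = V_DD·R_2/(R_1+R_2) = 14×68/188 = 5.06 V. With the source grounded, V_GS = V_G = 5.06 V.
Assume saturation: I_D = (k_n/2)(V_GS − V_t)² = (3.5/2)×(5.06 − 2.4)² = 1.75×2.66² = 12.4 mA.
V_DS = V_DD − I_D·R_D = 14 − 12.4×0.47 = 8.16 V.
Saturation requires V_DS ≥ V_GS − V_t = 2.66 V; 8.16 ≥ 2.66 ✓.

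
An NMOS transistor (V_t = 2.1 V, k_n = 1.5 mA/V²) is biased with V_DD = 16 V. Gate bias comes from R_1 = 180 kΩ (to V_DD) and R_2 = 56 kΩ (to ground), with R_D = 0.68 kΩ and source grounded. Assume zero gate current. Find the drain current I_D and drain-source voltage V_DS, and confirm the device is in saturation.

I_D ≈ 2.2 mA, V_DS ≈ 15 V

V_G = V_DD·R_2/(R_1+R_2) = 16×56/236 = 3.8 V. With the source grounded, V_GS = V_G = 3.8 V.
Assume saturation: I_D = (k_n/2)(V_GS − V_t)² = (1.5/2)×(3.8 − 2.1)² = 0.75×1.7² = 2.16 mA.
V_DS = V_DD − I_D·R_D = 16 − 2.16×0.68 = 14.5 V.
Saturation requires V_DS ≥ V_GS − V_t = 1.7 V; 14.5 ≥ 1.7 ✓.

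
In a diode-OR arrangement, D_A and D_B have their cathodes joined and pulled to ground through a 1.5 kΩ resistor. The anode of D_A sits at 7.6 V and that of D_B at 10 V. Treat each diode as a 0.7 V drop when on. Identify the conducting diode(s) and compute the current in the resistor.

Assume both conduct. Then node N would need to be at both 7.6−0.7 = 6.9 V and 10−0.7 = 9.3 V, which is impossible.
Assume only D_B conducts: V_N = 10 − 0.7 = 9.3 V, so I_R = 9.3/1.5 = 6.2 mA.
Check D_A: its anode-to-cathode voltage is 7.6 − 9.3 = -1.7 V < 0.7 V, so it is off. The assumption is consistent.

Only D_B conducts; I_R ≈ 6.2 mA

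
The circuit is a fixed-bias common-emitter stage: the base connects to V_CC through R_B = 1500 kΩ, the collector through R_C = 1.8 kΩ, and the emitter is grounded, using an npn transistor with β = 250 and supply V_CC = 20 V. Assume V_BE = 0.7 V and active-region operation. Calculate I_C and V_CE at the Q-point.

Base loop: V_CC = I_B·R_B + V_BE, so I_B = (20 − 0.7)/1500 kΩ = 0.0129 mA.
In the active region I_C = β·I_B = 250 × 0.0129 = 3.22 mA.
Collector loop: V_CE = V_CC − I_C·R_C = 20 − 3.22×1.8 = 14.2 V.
Since V_CE = 14.2 V > V_CE(sat) ≈ 0.2 V, the transistor is in the active region as assumed.

I_C ≈ 3.2 mA, V_CE ≈ 14 V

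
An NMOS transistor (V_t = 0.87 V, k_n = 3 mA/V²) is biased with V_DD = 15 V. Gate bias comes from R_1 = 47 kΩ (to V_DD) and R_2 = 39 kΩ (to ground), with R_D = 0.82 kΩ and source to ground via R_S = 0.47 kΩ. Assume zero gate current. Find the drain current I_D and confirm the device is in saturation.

V_G = V_DD·R_2/(R_1+R_2) = 15×39/86 = 6.8 V.
Assume saturation: I_D = (k_n/2)(V_GS − V_t)² with V_GS = V_G − I_D·R_S = 6.8 − 0.47·I_D.
Substituting gives 0.331·I_D² − 9.36·I_D + 52.8 = 0, with roots I_D = 7.78 or 20.5 mA.
The root I_D = 20.5 mA gives V_GS = -2.83 V ≤ V_t, so take I_D = 7.78 mA.
Then V_GS = 3.15 V and V_DS = V_DD − I_D(R_D+R_S) = 15 − 7.78×1.29 = 4.97 V.
Saturation requires V_DS ≥ V_GS − V_t = 2.28 V; 4.97 ≥ 2.28 ✓.

I_D ≈ 7.8 mA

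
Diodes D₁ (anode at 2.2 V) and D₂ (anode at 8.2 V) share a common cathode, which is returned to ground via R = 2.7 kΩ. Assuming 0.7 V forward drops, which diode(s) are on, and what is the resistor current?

Assume both conduct. Then node N would need to be at both 2.2−0.7 = 1.5 V and 8.2−0.7 = 7.5 V, which is impossible.
Assume only D₂ conducts: V_N = 8.2 − 0.7 = 7.5 V, so I_R = 7.5/2.7 = 2.78 mA.
Check D₁: its anode-to-cathode voltage is 2.2 − 7.5 = -5.3 V < 0.7 V, so it is off. The assumption is consistent.

Only D₂ conducts; I_R ≈ 2.8 mA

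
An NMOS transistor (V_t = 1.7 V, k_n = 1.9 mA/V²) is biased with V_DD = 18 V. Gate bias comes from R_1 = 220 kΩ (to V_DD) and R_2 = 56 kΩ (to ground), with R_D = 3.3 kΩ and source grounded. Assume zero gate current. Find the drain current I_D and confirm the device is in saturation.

I_D ≈ 3.6 mA

V_G = V_DD·R_2/(R_1+R_2) = 18×56/276 = 3.65 V. With the source grounded, V_GS = V_G = 3.65 V.
Assume saturation: I_D = (k_n/2)(V_GS − V_t)² = (1.9/2)×(3.65 − 1.7)² = 0.95×1.95² = 3.62 mA.
V_DS = V_DD − I_D·R_D = 18 − 3.62×3.3 = 6.05 V.
Saturation requires V_DS ≥ V_GS − V_t = 1.95 V; 6.05 ≥ 1.95 ✓.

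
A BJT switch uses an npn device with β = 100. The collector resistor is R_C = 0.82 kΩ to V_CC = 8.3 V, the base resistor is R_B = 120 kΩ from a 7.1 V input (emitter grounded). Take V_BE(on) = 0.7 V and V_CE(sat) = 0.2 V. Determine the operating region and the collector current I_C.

Assume active. Base-emitter loop: I_B = (V_BB − V_BE)/R_B = (7.1 − 0.7)/120 = 0.0533 mA.
I_C = β·I_B = 100×0.0533 = 5.33 mA.
V_CE = V_CC − I_C·R_C = 8.3 − 5.33×0.82 = 3.93 V > V_CE(sat), so the active-region assumption holds.

active; I_C ≈ 5.3 mA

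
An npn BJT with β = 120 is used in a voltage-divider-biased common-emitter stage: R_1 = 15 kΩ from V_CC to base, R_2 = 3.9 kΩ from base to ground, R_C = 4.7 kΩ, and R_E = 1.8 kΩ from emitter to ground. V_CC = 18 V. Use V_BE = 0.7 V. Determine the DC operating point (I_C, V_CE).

I_C ≈ 1.6 mA, V_CE ≈ 7.3 V

Thevenize the base divider: V_Th = V_CC·R_2/(R_1+R_2) = 18×3.9/18.9 = 3.71 V, R_Th = R_1‖R_2 = 3.1 kΩ.
Base-emitter loop: V_Th = I_B·R_Th + V_BE + (β+1)I_B·R_E, so I_B = (3.71 − 0.7) / (3.1 + 121×1.8) = 0.0136 mA.
I_C = β·I_B = 120×0.0136 = 1.64 mA, and I_E = (β+1)I_B = 1.65 mA.
V_CE = V_CC − I_C·R_C − I_E·R_E = 18 − 1.64×4.7 − 1.65×1.8 = 7.33 V.
V_CE = 7.33 V > 0.2 V confirms active-region operation.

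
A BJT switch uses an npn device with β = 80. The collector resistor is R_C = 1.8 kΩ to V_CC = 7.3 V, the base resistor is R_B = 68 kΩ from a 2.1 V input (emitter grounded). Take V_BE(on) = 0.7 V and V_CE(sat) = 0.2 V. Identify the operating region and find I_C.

Assume active. Base-emitter loop: I_B = (V_BB − V_BE)/R_B = (2.1 − 0.7)/68 = 0.0206 mA.
I_C = β·I_B = 80×0.0206 = 1.65 mA.
V_CE = V_CC − I_C·R_C = 7.3 − 1.65×1.8 = 4.34 V > V_CE(sat), so the active-region assumption holds.

active; I_C ≈ 1.6 mA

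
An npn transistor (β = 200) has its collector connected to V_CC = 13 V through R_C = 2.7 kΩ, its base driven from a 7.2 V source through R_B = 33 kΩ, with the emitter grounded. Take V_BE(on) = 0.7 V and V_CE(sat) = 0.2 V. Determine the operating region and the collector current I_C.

saturation; I_C ≈ 4.7 mA

Assume active: I_B = (7.2 − 0.7)/33 = 0.197 mA, giving I_C = β·I_B = 39.4 mA.
But then V_CE = 13 − 39.4×2.7 = -93.4 V < V_CE(sat) = 0.2 V — impossible in the active region.
So the transistor is saturated. With V_CE = 0.2 V, I_C = (V_CC − 0.2)/R_C = 12.8/2.7 = 4.74 mA.
Check: β·I_B = 39.4 mA > I_C = 4.74 mA, confirming saturation.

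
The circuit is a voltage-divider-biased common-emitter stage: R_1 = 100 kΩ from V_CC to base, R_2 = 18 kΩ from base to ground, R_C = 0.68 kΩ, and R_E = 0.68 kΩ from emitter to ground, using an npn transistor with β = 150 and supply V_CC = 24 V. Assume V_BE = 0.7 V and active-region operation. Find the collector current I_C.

Thevenize the base divider: V_Th = V_CC·R_2/(R_1+R_2) = 24×18/118 = 3.66 V, R_Th = R_1‖R_2 = 15.3 kΩ.
Base-emitter loop: V_Th = I_B·R_Th + V_BE + (β+1)I_B·R_E, so I_B = (3.66 − 0.7) / (15.3 + 151×0.68) = 0.0251 mA.
I_C = β·I_B = 150×0.0251 = 3.77 mA, and I_E = (β+1)I_B = 3.79 mA.
V_CE = V_CC − I_C·R_C − I_E·R_E = 24 − 3.77×0.68 − 3.79×0.68 = 18.9 V.
V_CE = 18.9 V > 0.2 V confirms active-region operation.

I_C ≈ 3.8 mA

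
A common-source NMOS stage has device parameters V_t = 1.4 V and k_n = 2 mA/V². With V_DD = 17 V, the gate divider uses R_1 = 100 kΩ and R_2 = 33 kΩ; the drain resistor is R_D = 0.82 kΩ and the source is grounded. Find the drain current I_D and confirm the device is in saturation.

I_D ≈ 7.9 mA

V_G = V_DD·R_2/(R_1+R_2) = 17×33/133 = 4.22 V. With the source grounded, V_GS = V_G = 4.22 V.
Assume saturation: I_D = (k_n/2)(V_GS − V_t)² = (2/2)×(4.22 − 1.4)² = 1×2.82² = 7.94 mA.
V_DS = V_DD − I_D·R_D = 17 − 7.94×0.82 = 10.5 V.
Saturation requires V_DS ≥ V_GS − V_t = 2.82 V; 10.5 ≥ 2.82 ✓.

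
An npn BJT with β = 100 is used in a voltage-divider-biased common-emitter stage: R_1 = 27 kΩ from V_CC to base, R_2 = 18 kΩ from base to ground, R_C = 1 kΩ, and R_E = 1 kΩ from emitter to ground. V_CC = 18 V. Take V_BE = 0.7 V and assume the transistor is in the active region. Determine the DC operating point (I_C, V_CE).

I_C ≈ 5.8 mA, V_CE ≈ 6.3 V

Thevenize the base divider: V_Th = V_CC·R_2/(R_1+R_2) = 18×18/45 = 7.2 V, R_Th = R_1‖R_2 = 10.8 kΩ.
Base-emitter loop: V_Th = I_B·R_Th + V_BE + (β+1)I_B·R_E, so I_B = (7.2 − 0.7) / (10.8 + 101×1) = 0.0581 mA.
I_C = β·I_B = 100×0.0581 = 5.81 mA, and I_E = (β+1)I_B = 5.87 mA.
V_CE = V_CC − I_C·R_C − I_E·R_E = 18 − 5.81×1 − 5.87×1 = 6.31 V.
V_CE = 6.31 V > 0.2 V confirms active-region operation.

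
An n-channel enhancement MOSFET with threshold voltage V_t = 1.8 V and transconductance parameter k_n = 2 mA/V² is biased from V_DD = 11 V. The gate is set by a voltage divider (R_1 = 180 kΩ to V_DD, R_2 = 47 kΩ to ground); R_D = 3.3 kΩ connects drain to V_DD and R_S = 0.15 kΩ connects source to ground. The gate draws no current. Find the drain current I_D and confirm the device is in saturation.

I_D ≈ 0.2 mA

V_G = V_DD·R_2/(R_1+R_2) = 11×47/227 = 2.28 V.
Assume saturation: I_D = (k_n/2)(V_GS − V_t)² with V_GS = V_G − I_D·R_S = 2.28 − 0.15·I_D.
Substituting gives 0.0225·I_D² − 1.14·I_D + 0.228 = 0, with roots I_D = 0.2 or 50.6 mA.
The root I_D = 50.6 mA gives V_GS = -5.31 V ≤ V_t, so take I_D = 0.2 mA.
Then V_GS = 2.25 V and V_DS = V_DD − I_D(R_D+R_S) = 11 − 0.2×3.45 = 10.3 V.
Saturation requires V_DS ≥ V_GS − V_t = 0.447 V; 10.3 ≥ 0.447 ✓.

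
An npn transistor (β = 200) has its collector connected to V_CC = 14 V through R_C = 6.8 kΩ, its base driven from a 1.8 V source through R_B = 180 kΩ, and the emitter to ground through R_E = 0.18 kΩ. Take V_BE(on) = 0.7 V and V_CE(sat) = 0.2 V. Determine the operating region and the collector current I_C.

Assume active. Base-emitter loop: I_B = (V_BB − V_BE)/(R_B + (β+1)R_E) = (1.8 − 0.7)/(180 + 201×0.18) = 0.00509 mA.
I_C = β·I_B = 200×0.00509 = 1.02 mA.
V_CE = V_CC − I_C·R_C − I_E·R_E = 14 − 1.02×6.8 − 1.02×0.18 = 6.9 V > V_CE(sat), so the active-region assumption holds.

active; I_C ≈ 1 mA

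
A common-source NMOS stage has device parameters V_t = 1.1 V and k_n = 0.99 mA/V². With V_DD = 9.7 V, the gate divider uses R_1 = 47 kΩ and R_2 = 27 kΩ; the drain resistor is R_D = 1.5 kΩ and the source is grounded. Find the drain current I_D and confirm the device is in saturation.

V_G = V_DD·R_2/(R_1+R_2) = 9.7×27/74 = 3.54 V. With the source grounded, V_GS = V_G = 3.54 V.
Assume saturation: I_D = (k_n/2)(V_GS − V_t)² = (0.99/2)×(3.54 − 1.1)² = 0.495×2.44² = 2.95 mA.
V_DS = V_DD − I_D·R_D = 9.7 − 2.95×1.5 = 5.28 V.
Saturation requires V_DS ≥ V_GS − V_t = 2.44 V; 5.28 ≥ 2.44 ✓.

I_D ≈ 2.9 mA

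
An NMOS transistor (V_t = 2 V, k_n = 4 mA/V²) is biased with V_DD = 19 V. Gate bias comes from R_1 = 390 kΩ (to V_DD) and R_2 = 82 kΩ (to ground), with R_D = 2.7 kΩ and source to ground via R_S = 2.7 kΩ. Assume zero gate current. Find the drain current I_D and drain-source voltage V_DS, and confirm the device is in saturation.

I_D ≈ 0.33 mA, V_DS ≈ 17 V

V_G = V_DD·R_2/(R_1+R_2) = 19×82/472 = 3.3 V.
Assume saturation: I_D = (k_n/2)(V_GS − V_t)² with V_GS = V_G − I_D·R_S = 3.3 − 2.7·I_D.
Substituting gives 14.6·I_D² − 15·I_D + 3.38 = 0, with roots I_D = 0.331 or 0.701 mA.
The root I_D = 0.701 mA gives V_GS = 1.41 V ≤ V_t, so take I_D = 0.331 mA.
Then V_GS = 2.41 V and V_DS = V_DD − I_D(R_D+R_S) = 19 − 0.331×5.4 = 17.2 V.
Saturation requires V_DS ≥ V_GS − V_t = 0.407 V; 17.2 ≥ 0.407 ✓.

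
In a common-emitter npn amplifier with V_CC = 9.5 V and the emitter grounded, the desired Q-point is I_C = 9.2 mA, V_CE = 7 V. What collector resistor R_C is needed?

Collector loop: V_CC = I_C·R_C + V_CE.
R_C = (V_CC − V_CE)/I_C = (9.5 − 7)/9.2 = 0.272 kΩ.

R_C ≈ 0.27 kΩ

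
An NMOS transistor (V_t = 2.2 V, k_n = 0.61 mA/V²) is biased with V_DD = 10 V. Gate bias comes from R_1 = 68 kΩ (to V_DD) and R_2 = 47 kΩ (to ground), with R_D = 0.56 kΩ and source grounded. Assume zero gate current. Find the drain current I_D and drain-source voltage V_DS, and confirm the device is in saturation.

V_G = V_DD·R_2/(R_1+R_2) = 10×47/115 = 4.09 V. With the source grounded, V_GS = V_G = 4.09 V.
Assume saturation: I_D = (k_n/2)(V_GS − V_t)² = (0.61/2)×(4.09 − 2.2)² = 0.305×1.89² = 1.09 mA.
V_DS = V_DD − I_D·R_D = 10 − 1.09×0.56 = 9.39 V.
Saturation requires V_DS ≥ V_GS − V_t = 1.89 V; 9.39 ≥ 1.89 ✓.

I_D ≈ 1.1 mA, V_DS ≈ 9.4 V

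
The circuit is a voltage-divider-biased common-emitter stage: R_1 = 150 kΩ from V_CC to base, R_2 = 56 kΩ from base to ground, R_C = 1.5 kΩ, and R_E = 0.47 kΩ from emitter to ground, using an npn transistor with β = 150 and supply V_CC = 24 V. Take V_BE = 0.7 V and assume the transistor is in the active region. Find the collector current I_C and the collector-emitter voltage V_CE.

I_C ≈ 7.8 mA, V_CE ≈ 8.6 V

Thevenize the base divider: V_Th = V_CC·R_2/(R_1+R_2) = 24×56/206 = 6.52 V, R_Th = R_1‖R_2 = 40.8 kΩ.
Base-emitter loop: V_Th = I_B·R_Th + V_BE + (β+1)I_B·R_E, so I_B = (6.52 − 0.7) / (40.8 + 151×0.47) = 0.0521 mA.
I_C = β·I_B = 150×0.0521 = 7.82 mA, and I_E = (β+1)I_B = 7.87 mA.
V_CE = V_CC − I_C·R_C − I_E·R_E = 24 − 7.82×1.5 − 7.87×0.47 = 8.57 V.
V_CE = 8.57 V > 0.2 V confirms active-region operation.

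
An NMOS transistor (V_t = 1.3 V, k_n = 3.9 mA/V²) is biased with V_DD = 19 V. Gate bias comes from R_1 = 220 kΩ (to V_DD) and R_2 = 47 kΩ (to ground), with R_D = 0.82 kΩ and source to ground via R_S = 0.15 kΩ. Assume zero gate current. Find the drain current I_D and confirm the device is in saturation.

I_D ≈ 4 mA

V_G = V_DD·R_2/(R_1+R_2) = 19×47/267 = 3.34 V.
Assume saturation: I_D = (k_n/2)(V_GS − V_t)² with V_GS = V_G − I_D·R_S = 3.34 − 0.15·I_D.
Substituting gives 0.0439·I_D² − 2.2·I_D + 8.15 = 0, with roots I_D = 4.04 or 46 mA.
The root I_D = 46 mA gives V_GS = -3.56 V ≤ V_t, so take I_D = 4.04 mA.
Then V_GS = 2.74 V and V_DS = V_DD − I_D(R_D+R_S) = 19 − 4.04×0.97 = 15.1 V.
Saturation requires V_DS ≥ V_GS − V_t = 1.44 V; 15.1 ≥ 1.44 ✓.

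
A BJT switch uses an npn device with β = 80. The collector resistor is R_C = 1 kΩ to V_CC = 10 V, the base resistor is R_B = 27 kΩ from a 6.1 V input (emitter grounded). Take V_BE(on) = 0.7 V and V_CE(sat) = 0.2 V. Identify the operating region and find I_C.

saturation; I_C ≈ 9.8 mA

Assume active: I_B = (6.1 − 0.7)/27 = 0.2 mA, giving I_C = β·I_B = 16 mA.
But then V_CE = 10 − 16×1 = -6 V < V_CE(sat) = 0.2 V — impossible in the active region.
So the transistor is saturated. With V_CE = 0.2 V, I_C = (V_CC − 0.2)/R_C = 9.8/1 = 9.8 mA.
Check: β·I_B = 16 mA > I_C = 9.8 mA, confirming saturation.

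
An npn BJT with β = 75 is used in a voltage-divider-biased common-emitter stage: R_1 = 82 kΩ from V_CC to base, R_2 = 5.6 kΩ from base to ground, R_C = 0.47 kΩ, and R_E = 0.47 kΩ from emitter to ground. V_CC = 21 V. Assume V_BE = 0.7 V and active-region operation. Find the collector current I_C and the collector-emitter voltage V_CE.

Thevenize the base divider: V_Th = V_CC·R_2/(R_1+R_2) = 21×5.6/87.6 = 1.34 V, R_Th = R_1‖R_2 = 5.24 kΩ.
Base-emitter loop: V_Th = I_B·R_Th + V_BE + (β+1)I_B·R_E, so I_B = (1.34 − 0.7) / (5.24 + 76×0.47) = 0.0157 mA.
I_C = β·I_B = 75×0.0157 = 1.18 mA, and I_E = (β+1)I_B = 1.19 mA.
V_CE = V_CC − I_C·R_C − I_E·R_E = 21 − 1.18×0.47 − 1.19×0.47 = 19.9 V.
V_CE = 19.9 V > 0.2 V confirms active-region operation.

I_C ≈ 1.2 mA, V_CE ≈ 20 V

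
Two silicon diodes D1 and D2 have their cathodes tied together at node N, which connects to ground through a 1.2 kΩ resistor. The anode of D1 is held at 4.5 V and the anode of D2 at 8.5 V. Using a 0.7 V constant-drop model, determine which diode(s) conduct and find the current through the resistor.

Only D2 conducts; I_R ≈ 6.5 mA

Assume both conduct. Then node N would need to be at both 4.5−0.7 = 3.8 V and 8.5−0.7 = 7.8 V, which is impossible.
Assume only D2 conducts: V_N = 8.5 − 0.7 = 7.8 V, so I_R = 7.8/1.2 = 6.5 mA.
Check D1: its anode-to-cathode voltage is 4.5 − 7.8 = -3.3 V < 0.7 V, so it is off. The assumption is consistent.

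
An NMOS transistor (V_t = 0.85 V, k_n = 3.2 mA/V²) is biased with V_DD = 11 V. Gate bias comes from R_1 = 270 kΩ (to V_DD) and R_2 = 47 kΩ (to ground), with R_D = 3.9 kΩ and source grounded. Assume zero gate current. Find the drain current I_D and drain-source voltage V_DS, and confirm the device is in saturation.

I_D ≈ 0.98 mA, V_DS ≈ 7.2 V

V_G = V_DD·R_2/(R_1+R_2) = 11×47/317 = 1.63 V. With the source grounded, V_GS = V_G = 1.63 V.
Assume saturation: I_D = (k_n/2)(V_GS − V_t)² = (3.2/2)×(1.63 − 0.85)² = 1.6×0.781² = 0.976 mA.
V_DS = V_DD − I_D·R_D = 11 − 0.976×3.9 = 7.19 V.
Saturation requires V_DS ≥ V_GS − V_t = 0.781 V; 7.19 ≥ 0.781 ✓.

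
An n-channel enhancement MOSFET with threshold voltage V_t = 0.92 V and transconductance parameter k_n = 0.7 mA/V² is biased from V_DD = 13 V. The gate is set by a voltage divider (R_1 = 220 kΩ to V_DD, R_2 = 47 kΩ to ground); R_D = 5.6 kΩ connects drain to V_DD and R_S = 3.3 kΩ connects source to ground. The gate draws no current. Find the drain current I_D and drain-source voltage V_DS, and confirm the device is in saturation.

I_D ≈ 0.19 mA, V_DS ≈ 11 V

V_G = V_DD·R_2/(R_1+R_2) = 13×47/267 = 2.29 V.
Assume saturation: I_D = (k_n/2)(V_GS − V_t)² with V_GS = V_G − I_D·R_S = 2.29 − 3.3·I_D.
Substituting gives 3.81·I_D² − 4.16·I_D + 0.655 = 0, with roots I_D = 0.191 or 0.901 mA.
The root I_D = 0.901 mA gives V_GS = -0.684 V ≤ V_t, so take I_D = 0.191 mA.
Then V_GS = 1.66 V and V_DS = V_DD − I_D(R_D+R_S) = 13 − 0.191×8.9 = 11.3 V.
Saturation requires V_DS ≥ V_GS − V_t = 0.738 V; 11.3 ≥ 0.738 ✓.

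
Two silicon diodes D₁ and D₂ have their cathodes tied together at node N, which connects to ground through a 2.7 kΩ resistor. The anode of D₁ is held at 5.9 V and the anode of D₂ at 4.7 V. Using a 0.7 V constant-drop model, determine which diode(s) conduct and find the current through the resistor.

Only D₁ conducts; I_R ≈ 1.9 mA

Assume both conduct. Then node N would need to be at both 5.9−0.7 = 5.2 V and 4.7−0.7 = 4 V, which is impossible.
Assume only D₁ conducts: V_N = 5.9 − 0.7 = 5.2 V, so I_R = 5.2/2.7 = 1.93 mA.
Check D₂: its anode-to-cathode voltage is 4.7 − 5.2 = -0.5 V < 0.7 V, so it is off. The assumption is consistent.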